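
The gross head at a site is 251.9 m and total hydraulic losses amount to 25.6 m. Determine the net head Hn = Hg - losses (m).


Hn = 251.9 - 25.6 = 226.3000 m


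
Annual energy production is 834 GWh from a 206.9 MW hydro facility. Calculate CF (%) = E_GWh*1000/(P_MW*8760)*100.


CF = 834 * 1000 / (206.9 * 8760) * 100 = 46.0152 %


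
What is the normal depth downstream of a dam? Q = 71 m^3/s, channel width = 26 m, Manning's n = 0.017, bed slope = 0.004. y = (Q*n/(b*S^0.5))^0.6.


y = (71 * 0.017 / (26 * 0.004^0.5))^0.6 = 0.8307 m


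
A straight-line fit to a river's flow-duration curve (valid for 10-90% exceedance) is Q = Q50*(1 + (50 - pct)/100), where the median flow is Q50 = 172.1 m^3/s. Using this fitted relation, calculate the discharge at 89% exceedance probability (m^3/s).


Q = 172.1 * (1 + (50 - 89)/100) = 104.9810 m^3/s


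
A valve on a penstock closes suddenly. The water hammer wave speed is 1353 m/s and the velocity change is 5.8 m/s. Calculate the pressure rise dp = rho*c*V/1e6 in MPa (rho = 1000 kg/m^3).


dp = 1000 * 1353 * 5.8 / 1e6 = 7.8474 MPa


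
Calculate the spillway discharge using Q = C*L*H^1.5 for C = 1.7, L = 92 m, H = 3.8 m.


Q = 1.7 * 92 * 3.8^1.5 = 1158.5430 m^3/s


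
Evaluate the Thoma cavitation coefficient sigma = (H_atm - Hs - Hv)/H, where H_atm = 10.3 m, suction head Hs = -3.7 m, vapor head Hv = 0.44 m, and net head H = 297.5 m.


sigma = (10.3 - (-3.7) - 0.44) / 297.5 = 0.0456


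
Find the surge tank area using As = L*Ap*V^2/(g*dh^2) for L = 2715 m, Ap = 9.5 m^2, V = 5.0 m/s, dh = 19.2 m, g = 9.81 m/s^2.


As = 2715 * 9.5 * 5.0^2 / (9.81 * 19.2^2) = 178.3044 m^2


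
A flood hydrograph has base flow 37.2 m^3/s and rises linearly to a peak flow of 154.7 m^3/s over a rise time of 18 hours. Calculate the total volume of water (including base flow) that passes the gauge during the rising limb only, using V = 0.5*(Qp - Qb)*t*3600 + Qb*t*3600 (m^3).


V = 0.5*(154.7 - 37.2)*18*3600 + 37.2*18*3600 = 6.2176e+06 m^3


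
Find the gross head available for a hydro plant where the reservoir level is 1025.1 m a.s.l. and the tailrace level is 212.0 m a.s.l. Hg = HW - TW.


Hg = 1025.1 - 212.0 = 813.1000 m


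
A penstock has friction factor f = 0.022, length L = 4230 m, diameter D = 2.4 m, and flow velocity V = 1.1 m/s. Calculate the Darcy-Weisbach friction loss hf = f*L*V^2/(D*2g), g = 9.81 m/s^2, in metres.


hf = 0.022 * 4230 * 1.1^2 / (2.4 * 2 * 9.81) = 2.3913 m


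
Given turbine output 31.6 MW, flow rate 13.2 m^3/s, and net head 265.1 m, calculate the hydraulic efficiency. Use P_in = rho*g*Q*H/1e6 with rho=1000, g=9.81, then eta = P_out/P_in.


P_in = 1000 * 9.81 * 13.2 * 265.1 / 1e6 = 34.3283 MW
eta = 31.6 / 34.3283 = 0.9205


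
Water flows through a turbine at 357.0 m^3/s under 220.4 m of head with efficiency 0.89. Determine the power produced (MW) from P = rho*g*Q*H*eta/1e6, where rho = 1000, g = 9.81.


P = 1000 * 9.81 * 357.0 * 220.4 * 0.89 / 1e6 = 686.9717 MW


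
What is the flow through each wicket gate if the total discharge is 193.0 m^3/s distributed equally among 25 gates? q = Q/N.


q = 193.0 / 25 = 7.7200 m^3/s


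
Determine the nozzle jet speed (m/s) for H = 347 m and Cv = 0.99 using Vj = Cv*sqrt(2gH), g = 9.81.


Vj = 0.99 * sqrt(2*9.81*347) = 81.6863 m/s


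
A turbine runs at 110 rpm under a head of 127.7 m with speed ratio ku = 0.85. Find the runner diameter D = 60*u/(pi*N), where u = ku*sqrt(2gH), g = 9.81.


u = 0.85 * sqrt(2*9.81*127.7) = 42.5465 m/s
D = 60 * 42.5465 / (pi * 110) = 7.3871 m


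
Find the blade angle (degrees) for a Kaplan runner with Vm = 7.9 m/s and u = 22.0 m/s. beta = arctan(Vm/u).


beta = arctan(7.9 / 22.0) = 19.7528 degrees


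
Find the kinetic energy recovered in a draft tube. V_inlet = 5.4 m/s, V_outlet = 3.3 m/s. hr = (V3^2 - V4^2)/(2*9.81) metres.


hr = (5.4^2 - 3.3^2) / (2*9.81) = 0.9312 m


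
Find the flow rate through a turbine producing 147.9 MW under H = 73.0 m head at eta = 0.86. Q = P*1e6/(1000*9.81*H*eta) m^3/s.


Q = 147.9 * 1e6 / (1000 * 9.81 * 73.0 * 0.86) = 240.1474 m^3/s


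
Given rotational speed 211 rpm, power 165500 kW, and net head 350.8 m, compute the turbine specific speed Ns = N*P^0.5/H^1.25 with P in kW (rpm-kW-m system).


Ns = 211 * 165500^0.5 / 350.8^1.25 = 56.5402


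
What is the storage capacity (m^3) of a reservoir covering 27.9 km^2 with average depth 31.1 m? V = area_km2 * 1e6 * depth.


V = 27.9 * 1e6 * 31.1 = 8.6769e+08 m^3


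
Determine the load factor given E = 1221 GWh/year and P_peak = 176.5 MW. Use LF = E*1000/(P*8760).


LF = 1221 * 1000 / (176.5 * 8760) = 0.7897


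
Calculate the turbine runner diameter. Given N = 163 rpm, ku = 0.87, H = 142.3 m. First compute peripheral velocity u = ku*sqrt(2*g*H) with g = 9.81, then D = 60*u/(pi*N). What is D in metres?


u = 0.87 * sqrt(2*9.81*142.3) = 45.9697 m/s
D = 60 * 45.9697 / (pi * 163) = 5.3862 m


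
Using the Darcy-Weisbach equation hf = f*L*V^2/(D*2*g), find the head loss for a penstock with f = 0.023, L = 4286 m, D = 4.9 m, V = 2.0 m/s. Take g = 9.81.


hf = 0.023 * 4286 * 2.0^2 / (4.9 * 2 * 9.81) = 4.1015 m


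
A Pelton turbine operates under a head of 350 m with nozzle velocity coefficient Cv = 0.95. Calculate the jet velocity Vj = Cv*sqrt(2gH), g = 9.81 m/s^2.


Vj = 0.95 * sqrt(2*9.81*350) = 78.7240 m/s


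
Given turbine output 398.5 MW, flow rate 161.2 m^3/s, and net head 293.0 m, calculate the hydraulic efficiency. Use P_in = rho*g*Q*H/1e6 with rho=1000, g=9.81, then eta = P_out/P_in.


P_in = 1000 * 9.81 * 161.2 * 293.0 / 1e6 = 463.3420 MW
eta = 398.5 / 463.3420 = 0.8601


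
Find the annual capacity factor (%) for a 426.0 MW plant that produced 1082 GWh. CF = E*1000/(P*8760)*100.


CF = 1082 * 1000 / (426.0 * 8760) * 100 = 28.9944 %


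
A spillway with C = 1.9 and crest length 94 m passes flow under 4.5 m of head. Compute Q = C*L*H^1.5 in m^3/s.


Q = 1.9 * 94 * 4.5^1.5 = 1704.9052 m^3/s


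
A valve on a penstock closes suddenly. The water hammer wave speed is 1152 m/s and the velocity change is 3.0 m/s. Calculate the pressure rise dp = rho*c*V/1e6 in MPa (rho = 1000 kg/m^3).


dp = 1000 * 1152 * 3.0 / 1e6 = 3.4560 MPa


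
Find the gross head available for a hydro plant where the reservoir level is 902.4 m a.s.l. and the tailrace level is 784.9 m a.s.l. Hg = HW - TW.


Hg = 902.4 - 784.9 = 117.5000 m


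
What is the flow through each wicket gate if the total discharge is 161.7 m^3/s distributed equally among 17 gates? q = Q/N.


q = 161.7 / 17 = 9.5118 m^3/s


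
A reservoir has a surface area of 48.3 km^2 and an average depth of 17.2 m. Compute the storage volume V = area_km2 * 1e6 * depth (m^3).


V = 48.3 * 1e6 * 17.2 = 8.3076e+08 m^3


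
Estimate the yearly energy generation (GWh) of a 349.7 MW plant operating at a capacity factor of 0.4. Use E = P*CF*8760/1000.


E = 349.7 * 0.4 * 8760 / 1000 = 1225.3488 GWh


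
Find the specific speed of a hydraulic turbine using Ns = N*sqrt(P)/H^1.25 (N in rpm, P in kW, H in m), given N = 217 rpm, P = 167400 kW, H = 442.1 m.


Ns = 217 * 167400^0.5 / 442.1^1.25 = 43.7962


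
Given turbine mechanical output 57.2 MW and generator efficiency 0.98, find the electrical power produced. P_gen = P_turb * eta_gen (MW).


P_gen = 57.2 * 0.98 = 56.0560 MW


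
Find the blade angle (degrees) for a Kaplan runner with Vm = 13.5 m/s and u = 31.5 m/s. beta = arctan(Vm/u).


beta = arctan(13.5 / 31.5) = 23.1986 degrees


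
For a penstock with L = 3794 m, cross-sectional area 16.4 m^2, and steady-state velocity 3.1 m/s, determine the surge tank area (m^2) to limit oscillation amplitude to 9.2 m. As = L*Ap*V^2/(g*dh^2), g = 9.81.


As = 3794 * 16.4 * 3.1^2 / (9.81 * 9.2^2) = 720.1449 m^2


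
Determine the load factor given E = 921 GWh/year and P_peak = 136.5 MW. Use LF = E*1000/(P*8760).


LF = 921 * 1000 / (136.5 * 8760) = 0.7702


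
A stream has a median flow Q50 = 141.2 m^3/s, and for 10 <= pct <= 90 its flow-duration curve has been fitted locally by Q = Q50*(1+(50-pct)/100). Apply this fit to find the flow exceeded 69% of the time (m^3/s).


Q = 141.2 * (1 + (50 - 69)/100) = 114.3720 m^3/s


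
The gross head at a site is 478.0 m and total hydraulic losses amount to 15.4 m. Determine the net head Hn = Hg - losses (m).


Hn = 478.0 - 15.4 = 462.6000 m


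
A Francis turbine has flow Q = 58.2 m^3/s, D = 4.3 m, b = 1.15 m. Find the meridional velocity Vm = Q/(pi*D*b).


Vm = 58.2 / (pi * 4.3 * 1.15) = 3.7463 m/s


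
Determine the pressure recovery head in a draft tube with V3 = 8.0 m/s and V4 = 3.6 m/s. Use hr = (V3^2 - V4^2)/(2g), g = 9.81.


hr = (8.0^2 - 3.6^2) / (2*9.81) = 2.6014 m


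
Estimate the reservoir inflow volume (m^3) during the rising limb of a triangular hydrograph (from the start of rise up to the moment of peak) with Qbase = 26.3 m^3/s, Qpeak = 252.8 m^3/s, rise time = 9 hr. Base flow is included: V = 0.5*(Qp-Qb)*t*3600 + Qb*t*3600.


V = 0.5*(252.8 - 26.3)*9*3600 + 26.3*9*3600 = 4.5214e+06 m^3


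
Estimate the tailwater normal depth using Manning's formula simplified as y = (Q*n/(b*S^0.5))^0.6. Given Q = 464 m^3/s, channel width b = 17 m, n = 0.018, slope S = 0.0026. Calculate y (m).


y = (464 * 0.018 / (17 * 0.0026^0.5))^0.6 = 3.8933 m


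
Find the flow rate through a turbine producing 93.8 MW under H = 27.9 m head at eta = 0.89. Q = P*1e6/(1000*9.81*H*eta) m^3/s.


Q = 93.8 * 1e6 / (1000 * 9.81 * 27.9 * 0.89) = 385.0699 m^3/s


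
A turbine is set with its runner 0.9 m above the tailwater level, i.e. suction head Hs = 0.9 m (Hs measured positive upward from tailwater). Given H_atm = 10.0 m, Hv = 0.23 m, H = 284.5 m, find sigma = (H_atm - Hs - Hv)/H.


sigma = (10.0 - 0.9 - 0.23) / 284.5 = 0.0312


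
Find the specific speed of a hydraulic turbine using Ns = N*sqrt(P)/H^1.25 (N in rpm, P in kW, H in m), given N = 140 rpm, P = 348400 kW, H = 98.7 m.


Ns = 140 * 348400^0.5 / 98.7^1.25 = 265.6261


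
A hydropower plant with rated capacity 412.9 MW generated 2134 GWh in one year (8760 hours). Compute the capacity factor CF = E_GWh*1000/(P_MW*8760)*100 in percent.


CF = 2134 * 1000 / (412.9 * 8760) * 100 = 58.9991 %


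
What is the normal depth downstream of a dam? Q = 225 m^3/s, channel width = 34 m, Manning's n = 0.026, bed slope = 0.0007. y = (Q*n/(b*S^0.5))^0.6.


y = (225 * 0.026 / (34 * 0.0007^0.5))^0.6 = 3.0752 m


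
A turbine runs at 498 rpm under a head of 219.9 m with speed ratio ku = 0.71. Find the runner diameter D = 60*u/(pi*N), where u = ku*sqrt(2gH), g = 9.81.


u = 0.71 * sqrt(2*9.81*219.9) = 46.6359 m/s
D = 60 * 46.6359 / (pi * 498) = 1.7885 m


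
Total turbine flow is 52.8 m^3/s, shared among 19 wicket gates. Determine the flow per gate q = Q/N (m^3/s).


q = 52.8 / 19 = 2.7789 m^3/s


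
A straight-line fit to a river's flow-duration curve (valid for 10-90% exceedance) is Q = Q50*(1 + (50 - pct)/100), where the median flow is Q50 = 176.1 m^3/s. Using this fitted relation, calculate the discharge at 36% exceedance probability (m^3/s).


Q = 176.1 * (1 + (50 - 36)/100) = 200.7540 m^3/s


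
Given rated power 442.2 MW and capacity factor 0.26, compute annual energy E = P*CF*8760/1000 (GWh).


E = 442.2 * 0.26 * 8760 / 1000 = 1007.1547 GWh


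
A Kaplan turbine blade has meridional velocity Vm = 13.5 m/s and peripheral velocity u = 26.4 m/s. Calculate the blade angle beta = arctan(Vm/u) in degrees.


beta = arctan(13.5 / 26.4) = 27.0836 degrees


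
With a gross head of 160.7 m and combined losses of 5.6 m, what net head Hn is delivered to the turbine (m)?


Hn = 160.7 - 5.6 = 155.1000 m


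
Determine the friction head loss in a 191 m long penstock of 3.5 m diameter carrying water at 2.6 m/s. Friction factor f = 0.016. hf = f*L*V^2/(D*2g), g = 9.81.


hf = 0.016 * 191 * 2.6^2 / (3.5 * 2 * 9.81) = 0.3008 m


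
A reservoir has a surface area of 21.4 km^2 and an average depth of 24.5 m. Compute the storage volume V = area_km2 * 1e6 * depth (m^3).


V = 21.4 * 1e6 * 24.5 = 5.2430e+08 m^3


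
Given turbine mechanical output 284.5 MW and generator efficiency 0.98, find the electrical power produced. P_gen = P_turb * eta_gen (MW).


P_gen = 284.5 * 0.98 = 278.8100 MW


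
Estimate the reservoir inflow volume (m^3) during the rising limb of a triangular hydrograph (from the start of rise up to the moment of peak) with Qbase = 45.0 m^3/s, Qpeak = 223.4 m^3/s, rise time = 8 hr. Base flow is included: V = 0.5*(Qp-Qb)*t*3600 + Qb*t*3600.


V = 0.5*(223.4 - 45.0)*8*3600 + 45.0*8*3600 = 3.8650e+06 m^3


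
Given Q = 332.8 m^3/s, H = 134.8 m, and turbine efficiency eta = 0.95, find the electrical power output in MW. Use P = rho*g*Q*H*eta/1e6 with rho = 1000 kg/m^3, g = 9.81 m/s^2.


P = 1000 * 9.81 * 332.8 * 134.8 * 0.95 / 1e6 = 418.0862 MW


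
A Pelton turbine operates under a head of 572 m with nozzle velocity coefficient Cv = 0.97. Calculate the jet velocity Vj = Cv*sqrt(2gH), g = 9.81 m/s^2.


Vj = 0.97 * sqrt(2*9.81*572) = 102.7589 m/s


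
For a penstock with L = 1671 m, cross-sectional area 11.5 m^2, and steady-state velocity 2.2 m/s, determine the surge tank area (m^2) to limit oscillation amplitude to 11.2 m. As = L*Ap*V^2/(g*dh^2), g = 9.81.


As = 1671 * 11.5 * 2.2^2 / (9.81 * 11.2^2) = 75.5813 m^2


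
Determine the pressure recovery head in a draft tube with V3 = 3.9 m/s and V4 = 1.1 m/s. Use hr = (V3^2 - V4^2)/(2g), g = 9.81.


hr = (3.9^2 - 1.1^2) / (2*9.81) = 0.7136 m


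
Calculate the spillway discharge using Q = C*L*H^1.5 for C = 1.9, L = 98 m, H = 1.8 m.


Q = 1.9 * 98 * 1.8^1.5 = 449.6643 m^3/s


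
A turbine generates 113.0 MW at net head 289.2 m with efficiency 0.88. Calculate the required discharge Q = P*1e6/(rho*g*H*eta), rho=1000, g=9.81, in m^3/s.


Q = 113.0 * 1e6 / (1000 * 9.81 * 289.2 * 0.88) = 45.2615 m^3/s


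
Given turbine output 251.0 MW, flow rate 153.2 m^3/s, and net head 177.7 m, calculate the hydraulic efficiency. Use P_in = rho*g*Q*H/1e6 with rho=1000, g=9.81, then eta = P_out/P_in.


P_in = 1000 * 9.81 * 153.2 * 177.7 / 1e6 = 267.0639 MW
eta = 251.0 / 267.0639 = 0.9398


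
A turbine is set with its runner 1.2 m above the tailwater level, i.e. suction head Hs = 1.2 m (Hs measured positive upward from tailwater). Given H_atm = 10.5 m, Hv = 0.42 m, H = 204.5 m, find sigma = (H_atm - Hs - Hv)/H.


sigma = (10.5 - 1.2 - 0.42) / 204.5 = 0.0434


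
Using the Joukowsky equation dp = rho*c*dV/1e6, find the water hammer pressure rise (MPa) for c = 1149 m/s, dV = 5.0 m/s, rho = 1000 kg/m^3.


dp = 1000 * 1149 * 5.0 / 1e6 = 5.7450 MPa


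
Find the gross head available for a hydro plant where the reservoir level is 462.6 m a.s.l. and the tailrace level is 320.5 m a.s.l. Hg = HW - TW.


Hg = 462.6 - 320.5 = 142.1000 m


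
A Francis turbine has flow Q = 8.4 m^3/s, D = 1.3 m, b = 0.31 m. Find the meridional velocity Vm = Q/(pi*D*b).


Vm = 8.4 / (pi * 1.3 * 0.31) = 6.6347 m/s


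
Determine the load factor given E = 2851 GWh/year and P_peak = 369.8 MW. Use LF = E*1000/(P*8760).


LF = 2851 * 1000 / (369.8 * 8760) = 0.8801


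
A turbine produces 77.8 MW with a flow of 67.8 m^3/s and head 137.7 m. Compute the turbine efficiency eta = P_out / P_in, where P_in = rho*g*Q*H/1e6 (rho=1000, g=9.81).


P_in = 1000 * 9.81 * 67.8 * 137.7 / 1e6 = 91.5867 MW
eta = 77.8 / 91.5867 = 0.8495


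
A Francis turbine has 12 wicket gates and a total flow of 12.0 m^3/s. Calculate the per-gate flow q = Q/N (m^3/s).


q = 12.0 / 12 = 1.0000 m^3/s


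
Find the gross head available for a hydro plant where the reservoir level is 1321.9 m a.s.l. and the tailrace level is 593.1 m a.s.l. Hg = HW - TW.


Hg = 1321.9 - 593.1 = 728.8000 m


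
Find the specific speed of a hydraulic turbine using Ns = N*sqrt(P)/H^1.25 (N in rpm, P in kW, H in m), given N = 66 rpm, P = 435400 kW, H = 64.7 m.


Ns = 66 * 435400^0.5 / 64.7^1.25 = 237.3328


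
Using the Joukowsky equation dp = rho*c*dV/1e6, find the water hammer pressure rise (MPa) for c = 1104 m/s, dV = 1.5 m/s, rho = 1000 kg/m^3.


dp = 1000 * 1104 * 1.5 / 1e6 = 1.6560 MPa


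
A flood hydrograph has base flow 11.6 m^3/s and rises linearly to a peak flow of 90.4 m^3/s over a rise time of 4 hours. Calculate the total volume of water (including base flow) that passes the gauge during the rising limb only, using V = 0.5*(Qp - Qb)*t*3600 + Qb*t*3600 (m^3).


V = 0.5*(90.4 - 11.6)*4*3600 + 11.6*4*3600 = 734400.0000 m^3


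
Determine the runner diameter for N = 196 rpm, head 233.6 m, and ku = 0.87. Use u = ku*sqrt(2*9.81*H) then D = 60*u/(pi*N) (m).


u = 0.87 * sqrt(2*9.81*233.6) = 58.8986 m/s
D = 60 * 58.8986 / (pi * 196) = 5.7392 m


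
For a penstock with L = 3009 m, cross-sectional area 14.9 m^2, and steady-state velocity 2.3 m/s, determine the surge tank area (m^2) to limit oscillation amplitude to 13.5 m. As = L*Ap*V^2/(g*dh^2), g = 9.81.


As = 3009 * 14.9 * 2.3^2 / (9.81 * 13.5^2) = 132.6562 m^2


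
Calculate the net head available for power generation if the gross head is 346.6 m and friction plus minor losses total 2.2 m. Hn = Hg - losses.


Hn = 346.6 - 2.2 = 344.4000 m


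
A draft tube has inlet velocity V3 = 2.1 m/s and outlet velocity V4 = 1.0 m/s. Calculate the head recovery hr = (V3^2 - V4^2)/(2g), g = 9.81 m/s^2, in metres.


hr = (2.1^2 - 1.0^2) / (2*9.81) = 0.1738 m


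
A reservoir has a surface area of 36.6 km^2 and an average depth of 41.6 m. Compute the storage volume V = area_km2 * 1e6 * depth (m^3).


V = 36.6 * 1e6 * 41.6 = 1.5226e+09 m^3


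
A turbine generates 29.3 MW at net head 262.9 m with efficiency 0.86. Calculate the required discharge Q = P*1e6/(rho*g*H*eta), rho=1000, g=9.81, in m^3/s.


Q = 29.3 * 1e6 / (1000 * 9.81 * 262.9 * 0.86) = 13.2102 m^3/s


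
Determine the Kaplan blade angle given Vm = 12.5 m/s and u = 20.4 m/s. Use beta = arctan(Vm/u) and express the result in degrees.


beta = arctan(12.5 / 20.4) = 31.4977 degrees


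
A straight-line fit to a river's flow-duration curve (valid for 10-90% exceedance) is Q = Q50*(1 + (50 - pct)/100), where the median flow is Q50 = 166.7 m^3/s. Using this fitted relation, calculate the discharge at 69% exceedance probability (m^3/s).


Q = 166.7 * (1 + (50 - 69)/100) = 135.0270 m^3/s


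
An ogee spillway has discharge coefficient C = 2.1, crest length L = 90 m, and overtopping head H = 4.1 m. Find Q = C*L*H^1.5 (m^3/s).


Q = 2.1 * 90 * 4.1^1.5 = 1569.0529 m^3/s


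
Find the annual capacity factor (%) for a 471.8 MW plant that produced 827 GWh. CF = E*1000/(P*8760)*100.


CF = 827 * 1000 / (471.8 * 8760) * 100 = 20.0098 %


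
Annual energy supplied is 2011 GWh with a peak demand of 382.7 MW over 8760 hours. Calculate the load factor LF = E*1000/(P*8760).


LF = 2011 * 1000 / (382.7 * 8760) = 0.5999


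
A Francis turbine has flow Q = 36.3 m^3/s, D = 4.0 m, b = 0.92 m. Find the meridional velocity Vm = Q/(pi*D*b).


Vm = 36.3 / (pi * 4.0 * 0.92) = 3.1399 m/s


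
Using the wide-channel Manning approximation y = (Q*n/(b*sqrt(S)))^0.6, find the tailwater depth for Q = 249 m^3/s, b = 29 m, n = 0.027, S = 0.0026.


y = (249 * 0.027 / (29 * 0.0026^0.5))^0.6 = 2.4809 m


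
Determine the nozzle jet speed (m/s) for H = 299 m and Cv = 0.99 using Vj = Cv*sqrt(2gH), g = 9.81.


Vj = 0.99 * sqrt(2*9.81*299) = 75.8264 m/s


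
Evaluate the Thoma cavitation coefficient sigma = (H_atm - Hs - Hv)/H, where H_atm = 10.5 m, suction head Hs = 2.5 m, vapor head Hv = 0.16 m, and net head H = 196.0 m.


sigma = (10.5 - 2.5 - 0.16) / 196.0 = 0.0400


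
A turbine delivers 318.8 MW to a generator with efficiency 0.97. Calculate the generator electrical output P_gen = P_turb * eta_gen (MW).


P_gen = 318.8 * 0.97 = 309.2360 MW


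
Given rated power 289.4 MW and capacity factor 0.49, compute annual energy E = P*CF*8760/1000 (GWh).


E = 289.4 * 0.49 * 8760 / 1000 = 1242.2206 GWh


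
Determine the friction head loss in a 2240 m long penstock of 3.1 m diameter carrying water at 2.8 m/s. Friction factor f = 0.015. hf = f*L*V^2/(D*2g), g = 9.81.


hf = 0.015 * 2240 * 2.8^2 / (3.1 * 2 * 9.81) = 4.3311 m


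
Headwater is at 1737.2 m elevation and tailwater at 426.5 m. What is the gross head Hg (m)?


Hg = 1737.2 - 426.5 = 1310.7000 m


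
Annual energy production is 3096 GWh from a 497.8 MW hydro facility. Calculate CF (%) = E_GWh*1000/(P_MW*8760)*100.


CF = 3096 * 1000 / (497.8 * 8760) * 100 = 70.9973 %


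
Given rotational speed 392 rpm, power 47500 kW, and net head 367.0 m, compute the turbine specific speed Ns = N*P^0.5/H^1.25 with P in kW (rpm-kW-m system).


Ns = 392 * 47500^0.5 / 367.0^1.25 = 53.1864


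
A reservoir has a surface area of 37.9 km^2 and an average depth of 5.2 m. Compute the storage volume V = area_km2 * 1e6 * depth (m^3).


V = 37.9 * 1e6 * 5.2 = 1.9708e+08 m^3


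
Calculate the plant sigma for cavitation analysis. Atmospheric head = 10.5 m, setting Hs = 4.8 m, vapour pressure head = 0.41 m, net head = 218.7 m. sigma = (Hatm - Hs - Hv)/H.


sigma = (10.5 - 4.8 - 0.41) / 218.7 = 0.0242


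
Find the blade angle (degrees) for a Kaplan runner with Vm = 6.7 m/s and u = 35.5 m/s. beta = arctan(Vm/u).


beta = arctan(6.7 / 35.5) = 10.6879 degrees


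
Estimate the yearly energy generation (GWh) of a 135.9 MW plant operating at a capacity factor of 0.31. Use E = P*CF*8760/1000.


E = 135.9 * 0.31 * 8760 / 1000 = 369.0500 GWh


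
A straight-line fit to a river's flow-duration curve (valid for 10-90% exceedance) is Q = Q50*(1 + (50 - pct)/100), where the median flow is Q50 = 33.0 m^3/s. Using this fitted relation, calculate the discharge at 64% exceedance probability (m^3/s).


Q = 33.0 * (1 + (50 - 64)/100) = 28.3800 m^3/s


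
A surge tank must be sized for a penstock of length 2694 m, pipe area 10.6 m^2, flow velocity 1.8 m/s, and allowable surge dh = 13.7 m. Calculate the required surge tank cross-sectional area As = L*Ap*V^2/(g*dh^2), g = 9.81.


As = 2694 * 10.6 * 1.8^2 / (9.81 * 13.7^2) = 50.2503 m^2


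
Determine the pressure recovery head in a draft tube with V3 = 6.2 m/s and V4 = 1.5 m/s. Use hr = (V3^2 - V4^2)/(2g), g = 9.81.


hr = (6.2^2 - 1.5^2) / (2*9.81) = 1.8445 m


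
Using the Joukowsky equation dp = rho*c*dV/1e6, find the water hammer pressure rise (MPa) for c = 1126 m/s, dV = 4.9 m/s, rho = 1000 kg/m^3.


dp = 1000 * 1126 * 4.9 / 1e6 = 5.5174 MPa


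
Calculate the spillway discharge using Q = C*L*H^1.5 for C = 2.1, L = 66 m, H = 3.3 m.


Q = 2.1 * 66 * 3.3^1.5 = 830.8720 m^3/s


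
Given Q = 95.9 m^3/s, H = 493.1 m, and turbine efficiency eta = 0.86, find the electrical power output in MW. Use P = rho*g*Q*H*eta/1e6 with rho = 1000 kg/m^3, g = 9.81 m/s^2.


P = 1000 * 9.81 * 95.9 * 493.1 * 0.86 / 1e6 = 398.9524 MW


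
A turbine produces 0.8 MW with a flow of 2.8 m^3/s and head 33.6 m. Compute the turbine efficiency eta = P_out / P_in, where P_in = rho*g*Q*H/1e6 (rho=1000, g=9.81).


P_in = 1000 * 9.81 * 2.8 * 33.6 / 1e6 = 0.9229 MW
eta = 0.8 / 0.9229 = 0.8668


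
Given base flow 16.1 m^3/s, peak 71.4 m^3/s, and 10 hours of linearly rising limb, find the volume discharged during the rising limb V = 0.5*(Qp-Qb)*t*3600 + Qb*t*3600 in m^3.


V = 0.5*(71.4 - 16.1)*10*3600 + 16.1*10*3600 = 1.5750e+06 m^3


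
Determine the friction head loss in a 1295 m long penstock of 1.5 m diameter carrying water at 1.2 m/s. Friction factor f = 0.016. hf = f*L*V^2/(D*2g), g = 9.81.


hf = 0.016 * 1295 * 1.2^2 / (1.5 * 2 * 9.81) = 1.0138 m


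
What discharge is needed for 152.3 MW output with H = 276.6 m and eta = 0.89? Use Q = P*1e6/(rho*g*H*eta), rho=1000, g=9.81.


Q = 152.3 * 1e6 / (1000 * 9.81 * 276.6 * 0.89) = 63.0650 m^3/s


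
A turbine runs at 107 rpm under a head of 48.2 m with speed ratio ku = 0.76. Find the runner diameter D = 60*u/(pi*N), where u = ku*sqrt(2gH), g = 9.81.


u = 0.76 * sqrt(2*9.81*48.2) = 23.3715 m/s
D = 60 * 23.3715 / (pi * 107) = 4.1716 m


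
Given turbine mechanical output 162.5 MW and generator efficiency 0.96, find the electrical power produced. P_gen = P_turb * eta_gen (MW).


P_gen = 162.5 * 0.96 = 156.0000 MW


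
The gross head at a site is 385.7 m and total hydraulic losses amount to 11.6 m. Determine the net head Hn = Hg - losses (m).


Hn = 385.7 - 11.6 = 374.1000 m


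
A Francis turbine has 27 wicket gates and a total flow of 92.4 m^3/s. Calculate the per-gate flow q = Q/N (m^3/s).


q = 92.4 / 27 = 3.4222 m^3/s


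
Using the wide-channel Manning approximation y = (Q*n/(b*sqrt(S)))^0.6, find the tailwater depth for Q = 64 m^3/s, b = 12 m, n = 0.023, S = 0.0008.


y = (64 * 0.023 / (12 * 0.0008^0.5))^0.6 = 2.4116 m


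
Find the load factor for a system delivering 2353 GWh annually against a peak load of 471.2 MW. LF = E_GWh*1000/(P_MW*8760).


LF = 2353 * 1000 / (471.2 * 8760) = 0.5700


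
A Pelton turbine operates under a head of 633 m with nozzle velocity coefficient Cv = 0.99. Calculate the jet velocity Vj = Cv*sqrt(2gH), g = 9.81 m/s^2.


Vj = 0.99 * sqrt(2*9.81*633) = 110.3282 m/s


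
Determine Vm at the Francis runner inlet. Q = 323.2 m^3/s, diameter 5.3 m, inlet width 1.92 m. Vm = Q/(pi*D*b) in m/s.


Vm = 323.2 / (pi * 5.3 * 1.92) = 10.1098 m/s


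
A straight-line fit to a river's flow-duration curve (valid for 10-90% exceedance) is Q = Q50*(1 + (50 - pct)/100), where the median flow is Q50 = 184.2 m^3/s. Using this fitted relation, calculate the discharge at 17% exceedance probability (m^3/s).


Q = 184.2 * (1 + (50 - 17)/100) = 244.9860 m^3/s


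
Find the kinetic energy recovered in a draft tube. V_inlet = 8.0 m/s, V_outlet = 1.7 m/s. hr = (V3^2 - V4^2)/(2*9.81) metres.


hr = (8.0^2 - 1.7^2) / (2*9.81) = 3.1147 m


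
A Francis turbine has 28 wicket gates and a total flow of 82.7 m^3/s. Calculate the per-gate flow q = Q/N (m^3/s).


q = 82.7 / 28 = 2.9536 m^3/s


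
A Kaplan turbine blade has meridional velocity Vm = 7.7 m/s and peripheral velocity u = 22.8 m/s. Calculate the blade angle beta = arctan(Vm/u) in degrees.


beta = arctan(7.7 / 22.8) = 18.6608 degrees


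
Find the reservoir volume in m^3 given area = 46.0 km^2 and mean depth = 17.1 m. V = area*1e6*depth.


V = 46.0 * 1e6 * 17.1 = 7.8660e+08 m^3


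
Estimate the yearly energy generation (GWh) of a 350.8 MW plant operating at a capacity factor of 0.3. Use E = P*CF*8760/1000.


E = 350.8 * 0.3 * 8760 / 1000 = 921.9024 GWh


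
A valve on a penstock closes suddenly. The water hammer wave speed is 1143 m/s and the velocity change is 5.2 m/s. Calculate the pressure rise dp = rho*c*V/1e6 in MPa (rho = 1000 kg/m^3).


dp = 1000 * 1143 * 5.2 / 1e6 = 5.9436 MPa


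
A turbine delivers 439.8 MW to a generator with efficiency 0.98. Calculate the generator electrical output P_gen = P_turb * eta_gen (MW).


P_gen = 439.8 * 0.98 = 431.0040 MW


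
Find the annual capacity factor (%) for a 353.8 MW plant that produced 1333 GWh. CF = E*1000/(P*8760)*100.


CF = 1333 * 1000 / (353.8 * 8760) * 100 = 43.0099 %


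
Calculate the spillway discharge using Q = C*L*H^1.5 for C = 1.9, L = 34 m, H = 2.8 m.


Q = 1.9 * 34 * 2.8^1.5 = 302.6701 m^3/s


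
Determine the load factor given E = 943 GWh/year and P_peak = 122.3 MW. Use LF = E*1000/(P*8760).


LF = 943 * 1000 / (122.3 * 8760) = 0.8802


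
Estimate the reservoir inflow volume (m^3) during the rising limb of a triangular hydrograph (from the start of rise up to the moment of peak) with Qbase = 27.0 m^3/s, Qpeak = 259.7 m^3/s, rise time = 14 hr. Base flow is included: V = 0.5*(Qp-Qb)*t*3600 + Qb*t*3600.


V = 0.5*(259.7 - 27.0)*14*3600 + 27.0*14*3600 = 7.2248e+06 m^3


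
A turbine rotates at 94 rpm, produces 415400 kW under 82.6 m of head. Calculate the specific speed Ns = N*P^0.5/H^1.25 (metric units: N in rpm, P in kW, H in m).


Ns = 94 * 415400^0.5 / 82.6^1.25 = 243.2966


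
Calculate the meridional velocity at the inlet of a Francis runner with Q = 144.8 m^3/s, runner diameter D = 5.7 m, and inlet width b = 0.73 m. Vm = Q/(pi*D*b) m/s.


Vm = 144.8 / (pi * 5.7 * 0.73) = 11.0770 m/s


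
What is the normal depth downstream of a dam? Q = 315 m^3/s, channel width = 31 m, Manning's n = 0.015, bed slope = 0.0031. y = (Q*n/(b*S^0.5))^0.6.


y = (315 * 0.015 / (31 * 0.0031^0.5))^0.6 = 1.8299 m


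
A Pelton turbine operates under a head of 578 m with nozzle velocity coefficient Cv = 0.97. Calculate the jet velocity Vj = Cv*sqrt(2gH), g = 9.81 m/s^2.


Vj = 0.97 * sqrt(2*9.81*578) = 103.2964 m/s


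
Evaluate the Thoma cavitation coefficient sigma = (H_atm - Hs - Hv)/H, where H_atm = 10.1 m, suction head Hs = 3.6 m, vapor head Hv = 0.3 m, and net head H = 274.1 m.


sigma = (10.1 - 3.6 - 0.3) / 274.1 = 0.0226


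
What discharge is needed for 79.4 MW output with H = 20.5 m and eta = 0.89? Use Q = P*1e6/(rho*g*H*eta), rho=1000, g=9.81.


Q = 79.4 * 1e6 / (1000 * 9.81 * 20.5 * 0.89) = 443.6164 m^3/s


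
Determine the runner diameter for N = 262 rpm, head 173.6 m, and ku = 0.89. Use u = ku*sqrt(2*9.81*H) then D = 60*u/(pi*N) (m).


u = 0.89 * sqrt(2*9.81*173.6) = 51.9415 m/s
D = 60 * 51.9415 / (pi * 262) = 3.7863 m


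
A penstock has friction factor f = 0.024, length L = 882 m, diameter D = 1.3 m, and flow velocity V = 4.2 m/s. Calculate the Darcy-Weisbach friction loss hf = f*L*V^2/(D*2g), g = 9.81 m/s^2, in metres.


hf = 0.024 * 882 * 4.2^2 / (1.3 * 2 * 9.81) = 14.6398 m


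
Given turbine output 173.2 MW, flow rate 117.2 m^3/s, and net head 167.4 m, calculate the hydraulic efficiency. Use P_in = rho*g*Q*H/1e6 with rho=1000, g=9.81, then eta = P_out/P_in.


P_in = 1000 * 9.81 * 117.2 * 167.4 / 1e6 = 192.4651 MW
eta = 173.2 / 192.4651 = 0.8999


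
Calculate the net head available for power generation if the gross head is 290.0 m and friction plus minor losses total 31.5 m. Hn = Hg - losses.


Hn = 290.0 - 31.5 = 258.5000 m


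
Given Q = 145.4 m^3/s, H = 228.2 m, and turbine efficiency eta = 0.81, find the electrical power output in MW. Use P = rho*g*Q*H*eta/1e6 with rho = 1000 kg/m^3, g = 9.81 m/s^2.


P = 1000 * 9.81 * 145.4 * 228.2 * 0.81 / 1e6 = 263.6538 MW


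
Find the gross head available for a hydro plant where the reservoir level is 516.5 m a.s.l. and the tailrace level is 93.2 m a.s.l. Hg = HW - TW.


Hg = 516.5 - 93.2 = 423.3000 m


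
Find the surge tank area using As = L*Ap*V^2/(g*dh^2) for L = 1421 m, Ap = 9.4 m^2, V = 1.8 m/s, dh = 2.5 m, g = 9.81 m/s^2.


As = 1421 * 9.4 * 1.8^2 / (9.81 * 2.5^2) = 705.8589 m^2


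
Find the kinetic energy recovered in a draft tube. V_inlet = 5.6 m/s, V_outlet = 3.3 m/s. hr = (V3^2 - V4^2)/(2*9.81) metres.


hr = (5.6^2 - 3.3^2) / (2*9.81) = 1.0433 m


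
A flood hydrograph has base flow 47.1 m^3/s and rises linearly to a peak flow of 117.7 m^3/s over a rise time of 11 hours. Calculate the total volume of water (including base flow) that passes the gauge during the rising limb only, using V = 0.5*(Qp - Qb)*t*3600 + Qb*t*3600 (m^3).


V = 0.5*(117.7 - 47.1)*11*3600 + 47.1*11*3600 = 3.2630e+06 m^3


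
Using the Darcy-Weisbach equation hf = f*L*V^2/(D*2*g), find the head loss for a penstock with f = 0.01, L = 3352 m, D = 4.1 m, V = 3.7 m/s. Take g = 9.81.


hf = 0.01 * 3352 * 3.7^2 / (4.1 * 2 * 9.81) = 5.7046 m


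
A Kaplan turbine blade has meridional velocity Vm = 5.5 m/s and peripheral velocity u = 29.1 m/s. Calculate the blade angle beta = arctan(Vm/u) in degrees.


beta = arctan(5.5 / 29.1) = 10.7028 degrees


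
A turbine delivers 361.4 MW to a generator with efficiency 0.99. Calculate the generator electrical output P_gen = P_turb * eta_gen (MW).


P_gen = 361.4 * 0.99 = 357.7860 MW


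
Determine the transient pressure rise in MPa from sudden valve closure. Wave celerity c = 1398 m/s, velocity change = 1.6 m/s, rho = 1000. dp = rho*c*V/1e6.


dp = 1000 * 1398 * 1.6 / 1e6 = 2.2368 MPa


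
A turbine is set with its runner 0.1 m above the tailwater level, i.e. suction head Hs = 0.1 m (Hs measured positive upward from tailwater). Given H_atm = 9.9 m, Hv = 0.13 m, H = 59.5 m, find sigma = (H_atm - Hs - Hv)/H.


sigma = (9.9 - 0.1 - 0.13) / 59.5 = 0.1625


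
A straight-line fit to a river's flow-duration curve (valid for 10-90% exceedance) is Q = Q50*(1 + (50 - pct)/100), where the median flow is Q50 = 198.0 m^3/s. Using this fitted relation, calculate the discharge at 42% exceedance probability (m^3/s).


Q = 198.0 * (1 + (50 - 42)/100) = 213.8400 m^3/s


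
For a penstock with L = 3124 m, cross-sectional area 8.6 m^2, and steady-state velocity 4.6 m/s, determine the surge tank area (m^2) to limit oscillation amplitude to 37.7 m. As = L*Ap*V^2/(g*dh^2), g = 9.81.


As = 3124 * 8.6 * 4.6^2 / (9.81 * 37.7^2) = 40.7731 m^2


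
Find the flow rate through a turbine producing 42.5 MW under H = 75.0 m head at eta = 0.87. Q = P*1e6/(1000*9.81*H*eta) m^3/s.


Q = 42.5 * 1e6 / (1000 * 9.81 * 75.0 * 0.87) = 66.3956 m^3/s


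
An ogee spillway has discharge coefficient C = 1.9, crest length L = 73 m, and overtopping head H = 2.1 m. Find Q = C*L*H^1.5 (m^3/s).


Q = 1.9 * 73 * 2.1^1.5 = 422.0903 m^3/s


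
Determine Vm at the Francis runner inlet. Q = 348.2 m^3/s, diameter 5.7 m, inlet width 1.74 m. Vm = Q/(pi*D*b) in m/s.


Vm = 348.2 / (pi * 5.7 * 1.74) = 11.1752 m/s


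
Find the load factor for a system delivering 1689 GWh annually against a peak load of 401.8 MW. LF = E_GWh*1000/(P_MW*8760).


LF = 1689 * 1000 / (401.8 * 8760) = 0.4799


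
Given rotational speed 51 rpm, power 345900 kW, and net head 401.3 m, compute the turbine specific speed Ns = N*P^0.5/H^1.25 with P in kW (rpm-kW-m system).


Ns = 51 * 345900^0.5 / 401.3^1.25 = 16.6997


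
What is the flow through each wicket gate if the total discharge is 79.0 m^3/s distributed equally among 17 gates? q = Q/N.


q = 79.0 / 17 = 4.6471 m^3/s


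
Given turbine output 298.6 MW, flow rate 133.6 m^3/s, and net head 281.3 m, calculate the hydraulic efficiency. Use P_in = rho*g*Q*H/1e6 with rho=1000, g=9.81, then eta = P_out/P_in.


P_in = 1000 * 9.81 * 133.6 * 281.3 / 1e6 = 368.6763 MW
eta = 298.6 / 368.6763 = 0.8099


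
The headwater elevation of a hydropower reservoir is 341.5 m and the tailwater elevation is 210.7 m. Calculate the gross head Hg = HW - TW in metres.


Hg = 341.5 - 210.7 = 130.8000 m


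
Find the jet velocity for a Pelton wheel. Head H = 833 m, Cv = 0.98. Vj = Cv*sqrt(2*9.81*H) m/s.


Vj = 0.98 * sqrt(2*9.81*833) = 125.2847 m/s


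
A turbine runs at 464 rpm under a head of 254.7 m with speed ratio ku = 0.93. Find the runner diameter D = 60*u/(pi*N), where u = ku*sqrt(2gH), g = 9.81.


u = 0.93 * sqrt(2*9.81*254.7) = 65.7426 m/s
D = 60 * 65.7426 / (pi * 464) = 2.7060 m


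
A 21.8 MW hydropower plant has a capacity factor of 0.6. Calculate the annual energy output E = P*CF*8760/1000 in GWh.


E = 21.8 * 0.6 * 8760 / 1000 = 114.5808 GWh


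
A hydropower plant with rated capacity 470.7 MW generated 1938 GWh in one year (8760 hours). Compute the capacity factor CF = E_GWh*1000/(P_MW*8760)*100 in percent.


CF = 1938 * 1000 / (470.7 * 8760) * 100 = 47.0008 %


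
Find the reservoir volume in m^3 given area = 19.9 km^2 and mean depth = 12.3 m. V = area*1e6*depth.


V = 19.9 * 1e6 * 12.3 = 2.4477e+08 m^3


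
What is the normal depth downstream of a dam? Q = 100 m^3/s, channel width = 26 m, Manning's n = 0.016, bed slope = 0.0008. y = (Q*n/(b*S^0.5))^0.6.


y = (100 * 0.016 / (26 * 0.0008^0.5))^0.6 = 1.5943 m


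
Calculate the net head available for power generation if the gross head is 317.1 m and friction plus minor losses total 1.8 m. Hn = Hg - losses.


Hn = 317.1 - 1.8 = 315.3000 m


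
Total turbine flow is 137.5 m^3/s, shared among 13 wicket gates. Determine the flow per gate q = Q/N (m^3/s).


q = 137.5 / 13 = 10.5769 m^3/s


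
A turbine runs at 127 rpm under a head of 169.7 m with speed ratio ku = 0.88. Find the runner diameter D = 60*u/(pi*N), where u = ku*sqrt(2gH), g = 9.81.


u = 0.88 * sqrt(2*9.81*169.7) = 50.7777 m/s
D = 60 * 50.7777 / (pi * 127) = 7.6361 m


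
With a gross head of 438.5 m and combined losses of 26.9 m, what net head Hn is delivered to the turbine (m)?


Hn = 438.5 - 26.9 = 411.6000 m


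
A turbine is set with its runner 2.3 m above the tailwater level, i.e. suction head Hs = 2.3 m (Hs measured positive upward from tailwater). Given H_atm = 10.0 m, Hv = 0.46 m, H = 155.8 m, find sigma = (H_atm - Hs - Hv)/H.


sigma = (10.0 - 2.3 - 0.46) / 155.8 = 0.0465


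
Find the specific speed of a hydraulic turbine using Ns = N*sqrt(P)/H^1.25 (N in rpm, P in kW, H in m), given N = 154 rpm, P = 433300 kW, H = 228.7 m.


Ns = 154 * 433300^0.5 / 228.7^1.25 = 113.9810


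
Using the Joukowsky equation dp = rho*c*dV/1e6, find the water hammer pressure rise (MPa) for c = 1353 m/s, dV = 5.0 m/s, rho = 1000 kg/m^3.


dp = 1000 * 1353 * 5.0 / 1e6 = 6.7650 MPa


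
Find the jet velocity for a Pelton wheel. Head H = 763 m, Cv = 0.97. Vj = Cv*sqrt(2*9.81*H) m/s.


Vj = 0.97 * sqrt(2*9.81*763) = 118.6816 m/s


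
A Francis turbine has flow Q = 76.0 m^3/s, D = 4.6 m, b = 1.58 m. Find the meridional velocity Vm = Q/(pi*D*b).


Vm = 76.0 / (pi * 4.6 * 1.58) = 3.3285 m/s


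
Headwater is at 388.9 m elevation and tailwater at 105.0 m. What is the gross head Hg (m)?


Hg = 388.9 - 105.0 = 283.9000 m


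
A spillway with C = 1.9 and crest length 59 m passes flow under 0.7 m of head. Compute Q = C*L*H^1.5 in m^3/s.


Q = 1.9 * 59 * 0.7^1.5 = 65.6527 m^3/s


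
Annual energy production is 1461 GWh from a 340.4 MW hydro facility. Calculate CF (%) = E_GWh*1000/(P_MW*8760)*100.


CF = 1461 * 1000 / (340.4 * 8760) * 100 = 48.9955 %


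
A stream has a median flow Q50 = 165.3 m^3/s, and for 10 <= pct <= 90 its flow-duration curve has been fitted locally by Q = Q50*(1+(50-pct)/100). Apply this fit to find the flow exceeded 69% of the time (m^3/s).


Q = 165.3 * (1 + (50 - 69)/100) = 133.8930 m^3/s


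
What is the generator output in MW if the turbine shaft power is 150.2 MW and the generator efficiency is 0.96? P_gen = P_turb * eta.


P_gen = 150.2 * 0.96 = 144.1920 MW


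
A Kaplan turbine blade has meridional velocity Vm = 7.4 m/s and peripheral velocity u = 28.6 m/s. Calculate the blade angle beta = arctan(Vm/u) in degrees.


beta = arctan(7.4 / 28.6) = 14.5066 degrees


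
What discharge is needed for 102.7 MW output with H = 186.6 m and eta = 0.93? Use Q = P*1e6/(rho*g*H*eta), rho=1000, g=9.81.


Q = 102.7 * 1e6 / (1000 * 9.81 * 186.6 * 0.93) = 60.3263 m^3/s


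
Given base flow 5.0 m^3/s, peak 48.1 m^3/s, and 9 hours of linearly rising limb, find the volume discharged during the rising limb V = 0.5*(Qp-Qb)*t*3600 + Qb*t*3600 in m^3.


V = 0.5*(48.1 - 5.0)*9*3600 + 5.0*9*3600 = 860220.0000 m^3


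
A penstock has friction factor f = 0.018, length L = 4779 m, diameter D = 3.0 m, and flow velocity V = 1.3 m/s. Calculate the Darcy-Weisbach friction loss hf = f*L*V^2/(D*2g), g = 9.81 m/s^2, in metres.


hf = 0.018 * 4779 * 1.3^2 / (3.0 * 2 * 9.81) = 2.4699 m


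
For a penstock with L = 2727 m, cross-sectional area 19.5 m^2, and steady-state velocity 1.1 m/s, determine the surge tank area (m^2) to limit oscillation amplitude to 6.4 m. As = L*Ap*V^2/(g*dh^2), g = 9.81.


As = 2727 * 19.5 * 1.1^2 / (9.81 * 6.4^2) = 160.1313 m^2
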